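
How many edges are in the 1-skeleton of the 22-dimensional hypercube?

Number of 1-faces = C(22,1)·2^(22-1) = 22·2097152 = 46137344.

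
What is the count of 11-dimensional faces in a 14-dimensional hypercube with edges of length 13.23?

Number of 11-faces = C(14,11) · 2^(14-11) = 364 · 8 = 2912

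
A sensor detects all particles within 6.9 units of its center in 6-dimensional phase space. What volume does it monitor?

V_6(6.9) = π^(6/2) · (6.9)^6 / Γ(6/2 + 1) ≈ 557690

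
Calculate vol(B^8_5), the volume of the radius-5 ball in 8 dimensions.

V = 390625·π^4/24 ≈ 1.58543e+06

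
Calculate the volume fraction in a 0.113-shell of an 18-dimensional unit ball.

1 - (1-0.113)^18 ≈ 0.884489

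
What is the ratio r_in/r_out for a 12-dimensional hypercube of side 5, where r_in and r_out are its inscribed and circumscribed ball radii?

r_in = 5/2 (half the side); r_out = 5√12/2 (half the diagonal). Ratio = 1/√12 ≈ 0.288675.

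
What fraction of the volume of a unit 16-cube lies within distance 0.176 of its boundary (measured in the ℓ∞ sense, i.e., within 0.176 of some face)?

1 - (1 - 2·0.176)^16 = 1 - 0.648^16 ≈ 0.999034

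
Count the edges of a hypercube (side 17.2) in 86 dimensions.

Each of the 2^86 = 77371252455336267181195264 vertices has degree 86; total edges = 86·2^86/2 = 3326963855579459488791396352.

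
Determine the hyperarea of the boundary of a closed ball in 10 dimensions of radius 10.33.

S = n·V_n(r)/r = 10·V_10(10.33)/10.33 (volume-to-surface relation), giving 3.41563e+10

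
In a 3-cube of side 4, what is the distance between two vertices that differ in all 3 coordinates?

||(4,4,...,4)|| = √(3)·4 ≈ 6.9282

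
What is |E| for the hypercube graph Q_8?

The 8-cube has n·2^(n-1) = 8·2^7 = 8·128 = 1024 edges.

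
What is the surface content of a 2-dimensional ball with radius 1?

S = n·V_n(r)/r = 2·V_2(1)/1 (volume-to-surface relation), giving 2πr = 2π·1 ≈ 6.28319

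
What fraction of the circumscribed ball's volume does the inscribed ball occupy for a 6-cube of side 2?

The radii are 2/2 and 2√6/2, so the volume ratio is (1/√6)^6 = 6^{-6/2} ≈ 0.00462963.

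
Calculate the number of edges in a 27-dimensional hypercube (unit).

Each of the 2^27 = 134217728 vertices has degree 27; total edges = 27·2^27/2 = 1811939328.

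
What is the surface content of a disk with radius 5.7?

S_2(5.7) = 2·π^(2/2)·(5.7)^1 / Γ(2/2) = 2πr = 2π·5.7 ≈ 35.8142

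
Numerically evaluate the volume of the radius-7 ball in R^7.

The n-ball volume is π^(n/2)·r^n/Γ(n/2+1). With n=7, r=7: V = 1882384·π^3/15 ≈ 3.89105e+06.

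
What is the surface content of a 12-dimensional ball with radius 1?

|∂B_12(1)| = π^6/60 ≈ 16.0232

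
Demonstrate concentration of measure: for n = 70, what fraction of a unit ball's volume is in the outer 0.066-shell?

1 - (1-0.066)^70 ≈ 0.9916 ≈ 99.16%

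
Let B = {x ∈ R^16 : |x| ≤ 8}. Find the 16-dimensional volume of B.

The n-ball volume is π^(n/2)·r^n/Γ(n/2+1). With n=16, r=8: V = 2199023255552·π^8/315 ≈ 6.62397e+13.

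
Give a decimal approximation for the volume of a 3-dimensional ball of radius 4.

The n-ball volume is π^(n/2)·r^n/Γ(n/2+1). With n=3, r=4: V = 256·π/3 ≈ 268.083.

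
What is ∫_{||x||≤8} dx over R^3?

V_3(8) = π^(3/2) · (8)^3 / Γ(3/2 + 1) = 2048·π/3 ≈ 2144.66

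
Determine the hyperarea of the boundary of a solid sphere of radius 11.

S = n·V_n(r)/r = 3·V_3(11)/11 (volume-to-surface relation), giving 4πr² = 4π·(11)² ≈ 1520.53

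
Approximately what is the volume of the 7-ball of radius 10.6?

Volume = π^{7/2}·(10.6)^7/Γ(9/2) ≈ 7.1043e+07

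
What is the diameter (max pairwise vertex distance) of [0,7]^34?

d = √(7² + 7² + ... + 7²) [34 terms] = √(34·7²) = 7√34 ≈ 40.8167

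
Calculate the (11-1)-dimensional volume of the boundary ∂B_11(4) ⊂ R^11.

|∂B_11(4)| = 67108864·π^5/945 ≈ 2.17319e+07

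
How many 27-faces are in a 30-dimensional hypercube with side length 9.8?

An n-cube has C(n,k)·2^(n-k) k-faces. Here C(30,27)·2^3 = 4060·8 = 32480.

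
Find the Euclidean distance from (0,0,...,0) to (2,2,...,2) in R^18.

d = √(2² + 2² + ... + 2²) [18 terms] = √(18·2²) = 2√18 ≈ 8.48528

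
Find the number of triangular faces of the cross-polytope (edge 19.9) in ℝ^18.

Each 2-face is the convex hull of 3 vertices, one chosen as ±e_i from each of 3 distinct axes: 2^3·C(18,3) = 6528.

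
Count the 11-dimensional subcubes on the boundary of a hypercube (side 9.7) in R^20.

An n-cube has C(n,k)·2^(n-k) k-faces. Here C(20,11)·2^9 = 167960·512 = 85995520.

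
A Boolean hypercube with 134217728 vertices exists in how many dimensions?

The n-cube has 2^n vertices, and 134217728 = 2^27, so n = 27.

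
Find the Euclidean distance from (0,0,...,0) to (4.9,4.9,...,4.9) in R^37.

The space diagonal of an n-cube of side s is s√n. Here 4.9·√37 ≈ 29.8055.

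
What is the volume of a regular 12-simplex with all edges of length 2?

Volume = 2^12 · √(13/2^12) / 12! ≈ 4.81742e-07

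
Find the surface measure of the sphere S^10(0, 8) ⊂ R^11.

The surface area of an n-ball is 2π^(n/2) r^(n-1) / Γ(n/2). For n=11, r=8: 68719476736·π^5/945 ≈ 2.22535e+10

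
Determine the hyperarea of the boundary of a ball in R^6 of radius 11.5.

The surface area of an n-ball is 2π^(n/2) r^(n-1) / Γ(n/2). For n=6, r=11.5: 6436343·π^3/32 ≈ 6.23647e+06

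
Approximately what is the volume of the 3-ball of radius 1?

V = 4·π/3 ≈ 4.18879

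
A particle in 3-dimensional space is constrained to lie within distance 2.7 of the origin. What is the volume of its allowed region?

V_3(2.7) = π^(3/2) · (2.7)^3 / Γ(3/2 + 1) ≈ 82.448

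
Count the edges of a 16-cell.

Each 1-face is the convex hull of 2 vertices, one chosen as ±e_i from each of 2 distinct axes: 2^2·C(4,2) = 24.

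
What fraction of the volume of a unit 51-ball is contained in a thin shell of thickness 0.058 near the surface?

V(inner)/V(outer) = ((1-0.058)/1)^51 ≈ 0.04749, so the shell fraction is 0.952511.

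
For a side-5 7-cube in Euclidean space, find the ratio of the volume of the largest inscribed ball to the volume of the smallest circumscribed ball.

V_in / V_out = (r_in/r_out)^7 = (1/√7)^7 = 7^(-7/2) ≈ 0.00110194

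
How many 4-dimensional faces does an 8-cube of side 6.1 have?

An n-cube has C(n,k)·2^(n-k) k-faces. Here C(8,4)·2^4 = 70·16 = 1120.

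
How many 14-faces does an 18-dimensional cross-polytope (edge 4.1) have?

Each 14-face is the convex hull of 15 vertices, one chosen as ±e_i from each of 15 distinct axes: 2^15·C(18,15) = 26738688.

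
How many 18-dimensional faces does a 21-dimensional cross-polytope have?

f_18(21-orthoplex) = 2^19 · (21 choose 19) = 110100480.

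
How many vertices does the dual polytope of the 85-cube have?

The vertices are ±e_1, ..., ±e_85, so there are 2·85 = 170.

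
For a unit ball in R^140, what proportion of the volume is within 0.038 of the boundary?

1 - (1-0.038)^140 ≈ 0.995589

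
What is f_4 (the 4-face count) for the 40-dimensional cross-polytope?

Number of 4-faces = 2^(4+1) · C(40,4+1) = 32 · 658008 = 21056256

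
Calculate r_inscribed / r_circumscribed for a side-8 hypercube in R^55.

Ratio = (s/2)/(s√55/2) = 55^(-1/2) ≈ 0.13484.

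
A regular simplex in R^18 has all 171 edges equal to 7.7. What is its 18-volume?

For a regular n-simplex with edge a, V = (a^n / n!)·√((n+1)/2^n). With a=7.7, n=18: V ≈ 0.0120392.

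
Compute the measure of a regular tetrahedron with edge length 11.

Volume = (√2/12) · 11³ = 156.86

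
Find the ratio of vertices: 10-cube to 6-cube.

The 10-cube has 2^10 = 1024 vertices. The 6-cube has 2^6 = 64 vertices. Ratio: 1024/64 = 16.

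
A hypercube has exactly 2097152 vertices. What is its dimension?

2^n = 2097152 ⇒ n = log_2(2097152) = 21.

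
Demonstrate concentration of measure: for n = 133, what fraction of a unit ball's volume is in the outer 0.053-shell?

1 - (1-0.053)^133 ≈ 0.999285 ≈ 99.93%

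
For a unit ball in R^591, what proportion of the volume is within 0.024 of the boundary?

Shell fraction = 1 - (1-0.024)^591 ≈ 0.9999994181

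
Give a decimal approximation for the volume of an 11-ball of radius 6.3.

Volume = π^{11/2}·(6.3)^11/Γ(13/2) ≈ 1.1691e+09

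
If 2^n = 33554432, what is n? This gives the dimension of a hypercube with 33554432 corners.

Since 2^n = 33554432, we have n = 25.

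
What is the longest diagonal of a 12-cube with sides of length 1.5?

The space diagonal of an n-cube of side s is s√n. Here 1.5·√12 ≈ 5.19615.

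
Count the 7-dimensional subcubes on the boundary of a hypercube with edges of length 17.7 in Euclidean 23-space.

Choose 7 of 23 axes to span the face (C(23,7) = 245157 ways), then fix each of the remaining 16 coordinates at one of its two extreme values (2^16 = 65536 ways): 245157·65536 = 16066609152.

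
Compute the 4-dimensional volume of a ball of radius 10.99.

V_4(10.99) = π^(4/2) · (10.99)^4 / Γ(4/2 + 1) ≈ 71988.1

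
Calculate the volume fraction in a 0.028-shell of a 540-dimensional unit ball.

1 - (1-0.028)^540 ≈ 0.9999997813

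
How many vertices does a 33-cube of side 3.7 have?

An n-cube has 2^n vertices; for n = 33 that is 2^33 = 8589934592.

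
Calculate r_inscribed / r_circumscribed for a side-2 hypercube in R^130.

Ratio = (s/2)/(s√130/2) = 130^(-1/2) ≈ 0.0877058.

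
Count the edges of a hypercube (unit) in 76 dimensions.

Number of 1-faces = C(76,1)·2^(76-1) = 76·37778931862957161709568 = 2871198821584744289927168.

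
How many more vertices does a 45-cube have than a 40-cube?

The 45-cube has 2^45 = 35184372088832 vertices. The 40-cube has 2^40 = 1099511627776 vertices. Difference: 35184372088832 - 1099511627776 = 34084860461056.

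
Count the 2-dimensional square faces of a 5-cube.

Number of 2-faces = C(5,2) · 2^(5-2) = 10 · 8 = 80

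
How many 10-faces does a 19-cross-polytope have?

Each 10-face is the convex hull of 11 vertices, one chosen as ±e_i from each of 11 distinct axes: 2^11·C(19,11) = 154791936.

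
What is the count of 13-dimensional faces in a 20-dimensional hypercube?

Number of 13-faces = C(20,13) · 2^(20-13) = 77520 · 128 = 9922560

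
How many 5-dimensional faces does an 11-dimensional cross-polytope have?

Number of 5-faces = 2^(5+1) · C(11,5+1) = 64 · 462 = 29568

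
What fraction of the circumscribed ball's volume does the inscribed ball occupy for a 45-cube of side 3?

The radii are 3/2 and 3√45/2, so the volume ratio is (1/√45)^45 = 45^{-45/2} ≈ 6.34919e-38.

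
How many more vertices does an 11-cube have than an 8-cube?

The 11-cube has 2^11 = 2048 vertices. The 8-cube has 2^8 = 256 vertices. Difference: 2048 - 256 = 1792.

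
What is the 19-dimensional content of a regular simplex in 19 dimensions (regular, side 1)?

V_19 = √(20) · 1^19 / (19! · 2^(19/2)) ≈ 5.07733e-20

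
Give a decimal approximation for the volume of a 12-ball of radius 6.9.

V_12(6.9) = π^(12/2) · (6.9)^12 / Γ(12/2 + 1) ≈ 1.55509e+10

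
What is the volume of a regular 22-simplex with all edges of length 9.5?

Volume = 9.5^22 · √(23/2^22) / 22! ≈ 0.00674042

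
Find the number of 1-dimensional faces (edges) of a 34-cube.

Number of 1-faces = C(34,1)·2^(34-1) = 34·8589934592 = 292057776128.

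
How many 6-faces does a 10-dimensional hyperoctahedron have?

Each 6-face is the convex hull of 7 vertices, one chosen as ±e_i from each of 7 distinct axes: 2^7·C(10,7) = 15360.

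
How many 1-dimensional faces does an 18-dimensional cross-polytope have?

Each 1-face is the convex hull of 2 vertices, one chosen as ±e_i from each of 2 distinct axes: 2^2·C(18,2) = 612.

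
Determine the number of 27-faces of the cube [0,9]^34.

f_27(34-cube) = (34 choose 27) · 2^7 = 688590848.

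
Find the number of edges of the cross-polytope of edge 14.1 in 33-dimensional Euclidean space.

Number of 1-faces = 2^(1+1) · C(33,1+1) = 4 · 528 = 2112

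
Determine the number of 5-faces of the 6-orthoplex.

Number of 5-faces = 2^(5+1) · C(6,5+1) = 64 · 1 = 64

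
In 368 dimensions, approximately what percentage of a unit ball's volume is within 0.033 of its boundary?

1 - (1-0.033)^368 ≈ 0.9999956655 ≈ 99.999567%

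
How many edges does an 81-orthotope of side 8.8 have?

The 81-cube has n·2^(n-1) = 81·2^80 = 81·1208925819614629174706176 = 97922991388784963151200256 edges.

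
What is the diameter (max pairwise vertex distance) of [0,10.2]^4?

||(10.2,10.2,...,10.2)|| = √(4)·10.2 = 20.4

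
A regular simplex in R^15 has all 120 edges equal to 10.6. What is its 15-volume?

Volume = 10.6^15 · √(16/2^15) / 15! ≈ 40.4971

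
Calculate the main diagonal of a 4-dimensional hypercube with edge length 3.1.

||(3.1,3.1,...,3.1)|| = √(4)·3.1 = 6.2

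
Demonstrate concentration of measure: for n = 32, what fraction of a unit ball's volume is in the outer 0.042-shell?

1 - (1-0.042)^32 ≈ 0.746664 ≈ 74.67%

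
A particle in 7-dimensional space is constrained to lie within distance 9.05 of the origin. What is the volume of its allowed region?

V_7(9.05) = π^(7/2) · (9.05)^7 / Γ(7/2 + 1) ≈ 2.3492e+07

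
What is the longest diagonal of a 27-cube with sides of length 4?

||(4,4,...,4)|| = √(27)·4 ≈ 20.7846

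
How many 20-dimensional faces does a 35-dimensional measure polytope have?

Number of 20-faces = C(35,20) · 2^(35-20) = 3247943160 · 32768 = 106428601466880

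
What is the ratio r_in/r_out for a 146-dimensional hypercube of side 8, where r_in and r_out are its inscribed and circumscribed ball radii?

r_in = 8/2 (half the side); r_out = 8√146/2 (half the diagonal). Ratio = 1/√146 ≈ 0.0827606.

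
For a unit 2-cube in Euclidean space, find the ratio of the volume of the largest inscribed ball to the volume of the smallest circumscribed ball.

V_in/V_out = n^(-n/2) = 2^(-2/2) ≈ 0.5.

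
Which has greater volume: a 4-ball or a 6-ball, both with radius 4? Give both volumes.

V_4(4) ≈ 1263.31. V_6(4) ≈ 21167. The 6-ball is larger.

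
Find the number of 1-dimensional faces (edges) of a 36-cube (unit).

The 36-cube has n·2^(n-1) = 36·2^35 = 36·34359738368 = 1236950581248 edges.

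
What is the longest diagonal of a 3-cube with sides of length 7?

||(7,7,...,7)|| = √(3)·7 ≈ 12.1244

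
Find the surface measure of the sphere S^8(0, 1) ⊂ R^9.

S = n·V_n(r)/r = 9·V_9(1)/1 (volume-to-surface relation), giving 32·π^4/105 ≈ 29.6866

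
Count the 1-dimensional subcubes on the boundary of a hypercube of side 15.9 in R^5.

Number of 1-faces = C(5,1) · 2^(5-1) = 5 · 16 = 80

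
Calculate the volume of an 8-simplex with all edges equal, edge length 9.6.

Volume = 9.6^8 · √(9/2^8) / 8! ≈ 335.468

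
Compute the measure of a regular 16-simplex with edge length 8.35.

For a regular n-simplex with edge a, V = (a^n / n!)·√((n+1)/2^n). With a=8.35, n=16: V ≈ 0.429881.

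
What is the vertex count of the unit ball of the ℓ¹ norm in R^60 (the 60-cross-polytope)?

An n-cross-polytope has 2n vertices; here n = 60, giving 120.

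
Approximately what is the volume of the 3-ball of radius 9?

V = 972·π ≈ 3053.63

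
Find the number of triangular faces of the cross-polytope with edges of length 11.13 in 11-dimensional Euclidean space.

Each 2-face is the convex hull of 3 vertices, one chosen as ±e_i from each of 3 distinct axes: 2^3·C(11,3) = 1320.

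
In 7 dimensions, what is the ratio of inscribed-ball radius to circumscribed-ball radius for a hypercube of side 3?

For an n-cube of any side s, the inradius is s/2 and the circumradius is s√n/2, so the ratio is 1/√7 ≈ 0.377964.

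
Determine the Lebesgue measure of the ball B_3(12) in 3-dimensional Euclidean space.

Volume = π^{3/2}·(12)^3/Γ(5/2) = 2304·π ≈ 7238.23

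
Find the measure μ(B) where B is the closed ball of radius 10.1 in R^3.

V_3(10.1) = π^(3/2) · (10.1)^3 / Γ(3/2 + 1) ≈ 4315.71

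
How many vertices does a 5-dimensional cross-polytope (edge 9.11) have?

f_0(5-orthoplex) = 2^1 · (5 choose 1) = 10.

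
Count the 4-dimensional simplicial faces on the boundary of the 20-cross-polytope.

Each 4-face is the convex hull of 5 vertices, one chosen as ±e_i from each of 5 distinct axes: 2^5·C(20,5) = 496128.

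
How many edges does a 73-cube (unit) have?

An n-cube has n·2^(n-1) edges. With n = 73: 73·4722366482869645213696 = 344732753249484100599808.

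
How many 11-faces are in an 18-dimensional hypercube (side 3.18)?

f_11(18-cube) = (18 choose 11) · 2^7 = 4073472.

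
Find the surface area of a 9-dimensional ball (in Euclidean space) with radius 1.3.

|∂B_9(1.3)| ≈ 242.163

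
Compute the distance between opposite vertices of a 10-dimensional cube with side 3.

||(3,3,...,3)|| = √(10)·3 ≈ 9.48683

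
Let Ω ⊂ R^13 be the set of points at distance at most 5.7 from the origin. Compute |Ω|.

Volume = π^{13/2}·(5.7)^13/Γ(15/2) ≈ 6.10541e+09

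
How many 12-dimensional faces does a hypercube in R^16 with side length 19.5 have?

Choose 12 of 16 axes to span the face (C(16,12) = 1820 ways), then fix each of the remaining 4 coordinates at one of its two extreme values (2^4 = 16 ways): 1820·16 = 29120.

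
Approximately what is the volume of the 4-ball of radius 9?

V = 6561·π^2/2 ≈ 32377.2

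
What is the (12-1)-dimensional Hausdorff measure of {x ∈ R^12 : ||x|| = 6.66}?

S = n·V_n(r)/r = 12·V_12(6.66)/6.66 (volume-to-surface relation), giving 1.83216e+10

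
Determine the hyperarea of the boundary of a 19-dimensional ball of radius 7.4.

The surface area of an n-ball is 2π^(n/2) r^(n-1) / Γ(n/2). For n=19, r=7.4: 3.92204e+15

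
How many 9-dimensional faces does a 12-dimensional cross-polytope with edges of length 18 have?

f_9(12-orthoplex) = 2^10 · (12 choose 10) = 67584.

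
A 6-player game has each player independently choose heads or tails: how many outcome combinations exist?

The 6-cube has 2^6 = 64 vertices.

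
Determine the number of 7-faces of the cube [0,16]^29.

f_7(29-cube) = (29 choose 7) · 2^22 = 6546385797120.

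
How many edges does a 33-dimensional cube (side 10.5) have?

Number of 1-faces = C(33,1)·2^(33-1) = 33·4294967296 = 141733920768.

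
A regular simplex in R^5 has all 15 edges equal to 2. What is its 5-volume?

For a regular n-simplex with edge a, V = (a^n / n!)·√((n+1)/2^n). With a=2, n=5: V ≈ 0.11547.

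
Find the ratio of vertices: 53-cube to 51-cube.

The 53-cube has 2^53 = 9007199254740992 vertices. The 51-cube has 2^51 = 2251799813685248 vertices. Ratio: 9007199254740992/2251799813685248 = 4.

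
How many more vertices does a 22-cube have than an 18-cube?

The 22-cube has 2^22 = 4194304 vertices. The 18-cube has 2^18 = 262144 vertices. Difference: 4194304 - 262144 = 3932160.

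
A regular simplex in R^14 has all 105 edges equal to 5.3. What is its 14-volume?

Volume = 5.3^14 · √(15/2^14) / 14! ≈ 0.00478949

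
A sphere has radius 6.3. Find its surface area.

The surface area of an n-ball is 2π^(n/2) r^(n-1) / Γ(n/2). For n=3, r=6.3: 4πr² = 4π·(6.3)² ≈ 498.759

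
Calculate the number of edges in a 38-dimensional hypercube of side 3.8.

Number of 1-faces = C(38,1)·2^(38-1) = 38·137438953472 = 5222680231936.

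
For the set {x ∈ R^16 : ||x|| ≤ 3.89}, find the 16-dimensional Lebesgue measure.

V_16(3.89) = π^(16/2) · (3.89)^16 / Γ(16/2 + 1) ≈ 6.46952e+08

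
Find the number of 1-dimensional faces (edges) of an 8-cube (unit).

Number of 1-faces = C(8,1)·2^(8-1) = 8·128 = 1024.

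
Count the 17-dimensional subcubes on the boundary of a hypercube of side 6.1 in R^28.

f_17(28-cube) = (28 choose 17) · 2^11 = 43979120640.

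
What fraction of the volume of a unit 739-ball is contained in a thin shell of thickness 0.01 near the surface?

V(inner)/V(outer) = ((1-0.01)/1)^739 ≈ 0.0005949, so the shell fraction is 0.999405.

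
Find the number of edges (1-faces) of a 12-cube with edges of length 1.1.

Number of 1-faces = C(12,1) · 2^(12-1) = 12 · 2048 = 24576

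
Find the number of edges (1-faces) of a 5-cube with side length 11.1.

Choose 1 of 5 axes to span the face (C(5,1) = 5 ways), then fix each of the remaining 4 coordinates at one of its two extreme values (2^4 = 16 ways): 5·16 = 80.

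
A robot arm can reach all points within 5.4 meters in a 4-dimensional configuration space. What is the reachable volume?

The n-ball volume is π^(n/2)·r^n/Γ(n/2+1). With n=4, r=5.4: V ≈ 4196.09.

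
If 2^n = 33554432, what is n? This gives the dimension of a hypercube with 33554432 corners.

2^n = 33554432 ⇒ n = log_2(33554432) = 25.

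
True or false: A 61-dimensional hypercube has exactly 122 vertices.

False. The 61-cube has 2^61 = 2305843009213693952 vertices.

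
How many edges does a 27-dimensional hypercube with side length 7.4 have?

Each of the 2^27 = 134217728 vertices has degree 27; total edges = 27·2^27/2 = 1811939328.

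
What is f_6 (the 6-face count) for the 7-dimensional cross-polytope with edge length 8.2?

Each 6-face is the convex hull of 7 vertices, one chosen as ±e_i from each of 7 distinct axes: 2^7·C(7,7) = 128.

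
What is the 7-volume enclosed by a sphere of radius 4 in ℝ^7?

V = 262144·π^3/105 ≈ 77410.6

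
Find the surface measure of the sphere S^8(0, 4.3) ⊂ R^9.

S = n·V_n(r)/r = 9·V_9(4.3)/4.3 (volume-to-surface relation), giving 3.46983e+06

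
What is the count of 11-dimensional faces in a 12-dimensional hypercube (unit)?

An n-cube has C(n,k)·2^(n-k) k-faces. Here C(12,11)·2^1 = 12·2 = 24.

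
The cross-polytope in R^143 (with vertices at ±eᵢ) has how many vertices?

The vertices are ±e_1, ..., ±e_143, so there are 2·143 = 286.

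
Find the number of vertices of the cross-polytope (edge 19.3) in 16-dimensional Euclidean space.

Each 0-face is the convex hull of 1 vertex, one chosen as ±e_i from each of 1 distinct axis: 2^1·C(16,1) = 32.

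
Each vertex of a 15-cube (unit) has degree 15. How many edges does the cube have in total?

The 15-cube has n·2^(n-1) = 15·2^14 = 15·16384 = 245760 edges.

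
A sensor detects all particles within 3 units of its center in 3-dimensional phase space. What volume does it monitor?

Volume = π^{3/2}·(3)^3/Γ(5/2) = 36·π ≈ 113.097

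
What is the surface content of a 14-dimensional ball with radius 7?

S = n·V_n(r)/r = 14·V_14(7)/7 (volume-to-surface relation), giving 96889010407·π^7/360 ≈ 8.1287e+11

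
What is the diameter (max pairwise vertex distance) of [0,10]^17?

The space diagonal of an n-cube of side s is s√n. Here 10·√17 ≈ 41.2311.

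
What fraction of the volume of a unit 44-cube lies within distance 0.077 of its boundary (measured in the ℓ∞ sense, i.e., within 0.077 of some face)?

The inner cube has side 1-2·0.077 = 0.846 and volume (0.846)^44 ≈ 0.0006372, so the shell holds 0.999363 of the volume.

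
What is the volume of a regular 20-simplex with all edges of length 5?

Volume = 5^20 · √(21/2^20) / 20! ≈ 1.75422e-07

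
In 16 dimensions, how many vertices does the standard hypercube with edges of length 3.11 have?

Each vertex is a binary string of length 16, so there are 2^16 = 65536.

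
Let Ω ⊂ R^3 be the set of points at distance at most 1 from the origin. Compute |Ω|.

Volume = π^{3/2}·(1)^3/Γ(5/2) = 4·π/3 ≈ 4.18879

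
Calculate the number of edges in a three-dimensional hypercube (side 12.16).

Each of the 2^3 = 8 vertices has degree 3; total edges = 3·2^3/2 = 12.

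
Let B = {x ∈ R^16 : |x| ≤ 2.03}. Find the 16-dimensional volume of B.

V_16(2.03) = π^(16/2) · (2.03)^16 / Γ(16/2 + 1) ≈ 19571.1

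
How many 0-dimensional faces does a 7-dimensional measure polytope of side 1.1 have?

An n-cube has C(n,k)·2^(n-k) k-faces. Here C(7,0)·2^7 = 1·128 = 128.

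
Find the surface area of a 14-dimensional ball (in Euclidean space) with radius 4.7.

S = n·V_n(r)/r = 14·V_14(4.7)/4.7 (volume-to-surface relation), giving 4.58162e+09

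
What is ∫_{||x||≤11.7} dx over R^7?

V_7(11.7) = π^(7/2) · (11.7)^7 / Γ(7/2 + 1) ≈ 1.41802e+08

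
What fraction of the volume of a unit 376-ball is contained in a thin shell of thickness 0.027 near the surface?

1 - (1-0.027)^376 ≈ 0.999966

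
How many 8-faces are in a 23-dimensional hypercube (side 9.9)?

Number of 8-faces = C(23,8) · 2^(23-8) = 490314 · 32768 = 16066609152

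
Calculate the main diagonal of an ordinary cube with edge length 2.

d = √(2² + 2² + ... + 2²) [3 terms] = √(3·2²) = 2√3 ≈ 3.4641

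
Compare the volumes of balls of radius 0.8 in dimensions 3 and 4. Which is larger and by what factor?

V_3(0.8) ≈ 2.14466, V_4(0.8) ≈ 2.02129. The 3-ball is larger by a factor of 1.061.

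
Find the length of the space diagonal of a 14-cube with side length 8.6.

d = √(8.6² + 8.6² + ... + 8.6²) [14 terms] = √(14·8.6²) = 8.6√14 ≈ 32.1783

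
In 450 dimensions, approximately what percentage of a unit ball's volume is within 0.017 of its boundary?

1 - (1-0.017)^450 ≈ 0.999554 ≈ 99.9554%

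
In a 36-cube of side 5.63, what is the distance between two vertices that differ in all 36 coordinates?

||(5.63,5.63,...,5.63)|| = √(36)·5.63 = 33.78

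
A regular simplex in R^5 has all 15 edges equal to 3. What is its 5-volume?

For a regular n-simplex with edge a, V = (a^n / n!)·√((n+1)/2^n). With a=3, n=5: V ≈ 0.876851.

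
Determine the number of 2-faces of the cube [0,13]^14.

f_2(14-cube) = (14 choose 2) · 2^12 = 372736.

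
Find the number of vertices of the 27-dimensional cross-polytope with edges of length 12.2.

The vertices are ±e_1, ..., ±e_27, so there are 2·27 = 54.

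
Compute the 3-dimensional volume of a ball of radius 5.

Volume = π^{3/2}·(5)^3/Γ(5/2) = 500·π/3 ≈ 523.599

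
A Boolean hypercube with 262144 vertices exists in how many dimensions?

The n-cube has 2^n vertices, and 262144 = 2^18, so n = 18.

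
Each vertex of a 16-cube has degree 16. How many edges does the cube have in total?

Each of the 2^16 = 65536 vertices has degree 16; total edges = 16·2^16/2 = 524288.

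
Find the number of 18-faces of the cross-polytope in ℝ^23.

Number of 18-faces = 2^(18+1) · C(23,18+1) = 524288 · 8855 = 4642570240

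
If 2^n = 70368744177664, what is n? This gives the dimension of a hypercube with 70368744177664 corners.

The n-cube has 2^n vertices, and 70368744177664 = 2^46, so n = 46.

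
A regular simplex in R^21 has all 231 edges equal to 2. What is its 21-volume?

V = (2^21 / 21!) · √((21+1) / 2^21) ≈ 1.32948e-16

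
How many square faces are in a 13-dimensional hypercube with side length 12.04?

Number of 2-faces = C(13,2) · 2^(13-2) = 78 · 2048 = 159744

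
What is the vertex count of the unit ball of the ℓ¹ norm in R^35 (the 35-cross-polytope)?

An n-cross-polytope has 2n vertices; here n = 35, giving 70.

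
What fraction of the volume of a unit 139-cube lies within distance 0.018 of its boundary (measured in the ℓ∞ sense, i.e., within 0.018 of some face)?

Shell fraction = 1 - (1-0.036)^139 ≈ 0.993881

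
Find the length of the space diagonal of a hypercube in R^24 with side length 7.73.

The space diagonal of an n-cube of side s is s√n. Here 7.73·√24 ≈ 37.8691.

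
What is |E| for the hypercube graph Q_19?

Each of the 2^19 = 524288 vertices has degree 19; total edges = 19·2^19/2 = 4980736.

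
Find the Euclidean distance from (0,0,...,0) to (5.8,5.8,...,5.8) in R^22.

||(5.8,5.8,...,5.8)|| = √(22)·5.8 ≈ 27.2044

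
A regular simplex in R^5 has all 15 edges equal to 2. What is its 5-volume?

V = (2^5 / 5!) · √((5+1) / 2^5) ≈ 0.11547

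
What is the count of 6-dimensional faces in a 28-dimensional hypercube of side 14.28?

An n-cube has C(n,k)·2^(n-k) k-faces. Here C(28,6)·2^22 = 376740·4194304 = 1580162088960.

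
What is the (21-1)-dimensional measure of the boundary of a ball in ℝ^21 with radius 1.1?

|∂B_21(1.1)| ≈ 1.9707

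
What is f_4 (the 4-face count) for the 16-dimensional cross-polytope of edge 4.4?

Each 4-face is the convex hull of 5 vertices, one chosen as ±e_i from each of 5 distinct axes: 2^5·C(16,5) = 139776.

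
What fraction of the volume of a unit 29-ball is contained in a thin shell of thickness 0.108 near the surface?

V(inner)/V(outer) = ((1-0.108)/1)^29 ≈ 0.03636, so the shell fraction is 0.963644.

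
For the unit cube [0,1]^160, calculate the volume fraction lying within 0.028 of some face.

1 - (1 - 2·0.028)^160 = 1 - 0.944^160 ≈ 0.999901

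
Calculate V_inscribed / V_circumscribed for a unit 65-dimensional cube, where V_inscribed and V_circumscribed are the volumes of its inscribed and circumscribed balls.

Volume scales as r^n, and r_in/r_out = 1/√65, giving (1/√65)^65 ≈ 1.20314e-59.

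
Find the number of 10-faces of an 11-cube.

An n-cube has C(n,k)·2^(n-k) k-faces. Here C(11,10)·2^1 = 11·2 = 22.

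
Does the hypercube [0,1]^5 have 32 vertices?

True. The 5-cube has 2^5 = 32 vertices.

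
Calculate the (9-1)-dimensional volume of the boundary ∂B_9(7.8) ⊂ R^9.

The surface area of an n-ball is 2π^(n/2) r^(n-1) / Γ(n/2). For n=9, r=7.8: 4.0674e+08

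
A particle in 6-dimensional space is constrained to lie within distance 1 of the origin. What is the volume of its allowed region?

The n-ball volume is π^(n/2)·r^n/Γ(n/2+1). With n=6, r=1: V = π^3/6 ≈ 5.16771.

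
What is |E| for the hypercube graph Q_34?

Each of the 2^34 = 17179869184 vertices has degree 34; total edges = 34·2^34/2 = 292057776128.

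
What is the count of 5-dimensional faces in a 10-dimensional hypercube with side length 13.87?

An n-cube has C(n,k)·2^(n-k) k-faces. Here C(10,5)·2^5 = 252·32 = 8064.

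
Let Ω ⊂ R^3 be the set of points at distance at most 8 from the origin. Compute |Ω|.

Volume = π^{3/2}·(8)^3/Γ(5/2) = 2048·π/3 ≈ 2144.66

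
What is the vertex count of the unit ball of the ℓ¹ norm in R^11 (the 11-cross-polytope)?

Number of vertices = 2n = 22.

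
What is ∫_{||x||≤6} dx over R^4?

Volume = π^{4/2}·(6)^4/Γ(3) = 648·π^2 ≈ 6395.5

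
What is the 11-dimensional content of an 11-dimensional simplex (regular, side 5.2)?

V_11 = √(12) · 5.2^11 / (11! · 2^(11/2)) ≈ 0.144147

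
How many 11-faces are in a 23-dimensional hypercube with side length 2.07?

f_11(23-cube) = (23 choose 11) · 2^12 = 5538111488.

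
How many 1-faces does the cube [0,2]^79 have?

Number of 1-faces = C(79,1)·2^(79-1) = 79·302231454903657293676544 = 23876284937388926200446976.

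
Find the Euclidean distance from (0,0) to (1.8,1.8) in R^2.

The space diagonal of an n-cube of side s is s√n. Here 1.8·√2 ≈ 2.54558.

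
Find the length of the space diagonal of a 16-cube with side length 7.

||(7,7,...,7)|| = √(16)·7 = 28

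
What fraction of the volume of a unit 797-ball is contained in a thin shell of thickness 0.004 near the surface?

1 - (1-0.004)^797 ≈ 0.959009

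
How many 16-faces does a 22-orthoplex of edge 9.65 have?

Number of 16-faces = 2^(16+1) · C(22,16+1) = 131072 · 26334 = 3451650048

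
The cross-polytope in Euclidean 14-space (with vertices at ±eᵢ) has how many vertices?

The 14-dimensional cross-polytope has 2n = 2·14 = 28 vertices.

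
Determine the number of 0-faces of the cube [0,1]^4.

Choose 0 of 4 axes to span the face (C(4,0) = 1 way), then fix each of the remaining 4 coordinates at one of its two extreme values (2^4 = 16 ways): 1·16 = 16.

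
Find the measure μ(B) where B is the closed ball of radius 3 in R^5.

V_5(3) = π^(5/2) · (3)^5 / Γ(5/2 + 1) = 648·π^2/5 ≈ 1279.1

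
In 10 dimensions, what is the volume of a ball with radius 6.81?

The n-ball volume is π^(n/2)·r^n/Γ(n/2+1). With n=10, r=6.81: V ≈ 5.47065e+08.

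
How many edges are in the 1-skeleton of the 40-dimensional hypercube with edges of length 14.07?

An n-cube has n·2^(n-1) edges. With n = 40: 40·549755813888 = 21990232555520.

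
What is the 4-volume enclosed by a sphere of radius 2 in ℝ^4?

Volume = π^{4/2}·(2)^4/Γ(3) = 8·π^2 ≈ 78.9568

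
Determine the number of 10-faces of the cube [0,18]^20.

An n-cube has C(n,k)·2^(n-k) k-faces. Here C(20,10)·2^10 = 184756·1024 = 189190144.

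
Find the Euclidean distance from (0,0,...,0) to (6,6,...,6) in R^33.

The space diagonal of an n-cube of side s is s√n. Here 6·√33 ≈ 34.4674.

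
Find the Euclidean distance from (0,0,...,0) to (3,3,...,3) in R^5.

||(3,3,...,3)|| = √(5)·3 ≈ 6.7082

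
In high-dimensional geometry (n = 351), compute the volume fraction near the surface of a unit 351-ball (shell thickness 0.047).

1 - (1-0.047)^351 ≈ 0.9999999541 ≈ 99.999995%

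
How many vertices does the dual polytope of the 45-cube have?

The vertices are ±e_1, ..., ±e_45, so there are 2·45 = 90.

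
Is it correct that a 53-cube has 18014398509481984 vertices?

False. The 53-cube has 2^53 = 9007199254740992 vertices.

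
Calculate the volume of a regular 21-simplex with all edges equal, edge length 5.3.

Volume = 5.3^21 · √(22/2^21) / 21! ≈ 1.02765e-07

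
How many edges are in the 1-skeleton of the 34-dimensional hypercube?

An n-cube has n·2^(n-1) edges. With n = 34: 34·8589934592 = 292057776128.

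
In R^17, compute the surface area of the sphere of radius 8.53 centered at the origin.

The surface area of an n-ball is 2π^(n/2) r^(n-1) / Γ(n/2). For n=17, r=8.53: 1.88276e+15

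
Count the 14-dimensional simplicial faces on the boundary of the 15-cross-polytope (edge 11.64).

An n-cross-polytope has 2^(k+1)·C(n,k+1) k-faces. Here 2^15·C(15,15) = 32768·1 = 32768.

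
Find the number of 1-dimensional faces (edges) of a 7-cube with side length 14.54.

An n-cube has n·2^(n-1) edges. With n = 7: 7·64 = 448.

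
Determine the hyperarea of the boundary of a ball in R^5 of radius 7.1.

|∂B_5(7.1)| ≈ 66880.9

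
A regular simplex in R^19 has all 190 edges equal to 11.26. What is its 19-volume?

Volume = 11.26^19 · √(20/2^19) / 19! ≈ 4.84022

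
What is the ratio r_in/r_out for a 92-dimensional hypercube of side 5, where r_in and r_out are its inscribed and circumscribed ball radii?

r_in / r_out = (5/2) / (5√92/2) = 1/√92 ≈ 0.104257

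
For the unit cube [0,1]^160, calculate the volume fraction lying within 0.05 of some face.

Shell fraction = 1 - (1-0.1)^160 ≈ 0.9999999523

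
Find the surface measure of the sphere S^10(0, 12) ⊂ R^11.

S = n·V_n(r)/r = 11·V_11(12)/12 (volume-to-surface relation), giving 146767085568·π^5/35 ≈ 1.28325e+12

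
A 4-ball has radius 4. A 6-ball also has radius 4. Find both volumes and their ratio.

V_4(4.0) ≈ 1263.31. V_6(4.0) ≈ 21167. Ratio V_4/V_6 ≈ 0.05968.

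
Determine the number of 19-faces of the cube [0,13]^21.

Number of 19-faces = C(21,19) · 2^(21-19) = 210 · 4 = 840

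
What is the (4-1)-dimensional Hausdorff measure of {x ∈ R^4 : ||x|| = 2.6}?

The surface area of an n-ball is 2π^(n/2) r^(n-1) / Γ(n/2). For n=4, r=2.6: 346.936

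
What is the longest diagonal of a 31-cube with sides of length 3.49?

The space diagonal of an n-cube of side s is s√n. Here 3.49·√31 ≈ 19.4315.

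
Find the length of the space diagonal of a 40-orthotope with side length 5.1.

The space diagonal of an n-cube of side s is s√n. Here 5.1·√40 ≈ 32.2552.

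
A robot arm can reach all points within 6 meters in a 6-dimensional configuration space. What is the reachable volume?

The n-ball volume is π^(n/2)·r^n/Γ(n/2+1). With n=6, r=6: V = 7776·π^3 ≈ 241105.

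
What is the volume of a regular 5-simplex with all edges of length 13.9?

V = (13.9^5 / 5!) · √((5+1) / 2^5) ≈ 1872.38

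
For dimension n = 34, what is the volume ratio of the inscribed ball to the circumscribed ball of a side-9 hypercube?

The radii are 9/2 and 9√34/2, so the volume ratio is (1/√34)^34 = 34^{-34/2} ≈ 9.22271e-27.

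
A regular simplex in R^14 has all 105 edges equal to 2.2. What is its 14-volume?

For a regular n-simplex with edge a, V = (a^n / n!)·√((n+1)/2^n). With a=2.2, n=14: V ≈ 2.15946e-08.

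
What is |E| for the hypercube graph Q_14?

The 14-cube has n·2^(n-1) = 14·2^13 = 14·8192 = 114688 edges.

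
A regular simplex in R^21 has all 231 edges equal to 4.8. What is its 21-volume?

Volume = 4.8^21 · √(22/2^21) / 21! ≈ 1.28268e-08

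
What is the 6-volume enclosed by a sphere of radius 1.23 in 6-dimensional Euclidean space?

The n-ball volume is π^(n/2)·r^n/Γ(n/2+1). With n=6, r=1.23: V ≈ 17.8949.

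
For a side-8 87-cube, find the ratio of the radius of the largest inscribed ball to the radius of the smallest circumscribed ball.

Ratio = (s/2)/(s√87/2) = 87^(-1/2) ≈ 0.107211.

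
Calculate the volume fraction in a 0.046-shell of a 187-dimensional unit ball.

V(inner)/V(outer) = ((1-0.046)/1)^187 ≈ 0.0001498, so the shell fraction is 0.99985.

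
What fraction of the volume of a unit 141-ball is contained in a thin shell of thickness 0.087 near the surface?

Shell fraction = 1 - (1-0.087)^141 ≈ 0.9999973308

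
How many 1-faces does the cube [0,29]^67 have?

An n-cube has n·2^(n-1) edges. With n = 67: 67·73786976294838206464 = 4943727411754159833088.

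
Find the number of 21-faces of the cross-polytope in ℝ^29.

An n-cross-polytope has 2^(k+1)·C(n,k+1) k-faces. Here 2^22·C(29,22) = 4194304·1560780 = 6546385797120.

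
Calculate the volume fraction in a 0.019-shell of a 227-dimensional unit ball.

Shell fraction = 1 - (1-0.019)^227 ≈ 0.987151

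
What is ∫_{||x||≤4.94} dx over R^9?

V_9(4.94) = π^(9/2) · (4.94)^9 / Γ(9/2 + 1) ≈ 5.7791e+06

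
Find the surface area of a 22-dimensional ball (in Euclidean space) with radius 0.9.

S = n·V_n(r)/r = 22·V_22(0.9)/0.9 (volume-to-surface relation), giving 0.0177422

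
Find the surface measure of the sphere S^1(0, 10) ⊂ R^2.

The surface area of an n-ball is 2π^(n/2) r^(n-1) / Γ(n/2). For n=2, r=10: 2πr = 2π·10 ≈ 62.8319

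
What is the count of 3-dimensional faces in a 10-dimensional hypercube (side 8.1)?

Choose 3 of 10 axes to span the face (C(10,3) = 120 ways), then fix each of the remaining 7 coordinates at one of its two extreme values (2^7 = 128 ways): 120·128 = 15360.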